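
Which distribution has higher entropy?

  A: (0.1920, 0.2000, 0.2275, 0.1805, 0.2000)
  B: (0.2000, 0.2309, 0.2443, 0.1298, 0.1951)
A

Both distributions are close to uniform, making this a harder comparison.

H(A) = 2.3177 bits
H(B) = 2.2916 bits

The distribution closer to uniform has higher entropy.
Answer: A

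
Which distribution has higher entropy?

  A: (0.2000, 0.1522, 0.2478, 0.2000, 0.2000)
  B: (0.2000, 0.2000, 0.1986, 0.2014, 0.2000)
B

Both distributions are close to uniform, making this a harder comparison.

H(A) = 2.3053 bits
H(B) = 2.3219 bits

The distribution closer to uniform has higher entropy.
Answer: B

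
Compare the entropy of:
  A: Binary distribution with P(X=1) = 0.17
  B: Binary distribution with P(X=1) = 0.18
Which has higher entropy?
B

For binary distributions, entropy is maximized at p=0.5 and decreases as p moves toward 0 or 1.

H(A) = H(0.17) = 0.6577 bits
H(B) = H(0.18) = 0.6801 bits

Distribution B (p=0.18) is closer to uniform (p=0.5), so it has higher entropy.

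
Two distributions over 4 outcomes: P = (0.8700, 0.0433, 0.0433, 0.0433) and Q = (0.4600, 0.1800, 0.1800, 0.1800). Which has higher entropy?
Q

P is highly concentrated on one outcome (87%), making it nearly deterministic. Q spreads its mass more evenly (max 46%). The more spread-out distribution has higher entropy: H(P) ≈ 0.763 bits, H(Q) ≈ 1.851 bits.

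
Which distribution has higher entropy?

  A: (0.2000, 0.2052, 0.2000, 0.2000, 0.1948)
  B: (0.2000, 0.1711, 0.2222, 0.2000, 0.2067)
A

Both distributions are close to uniform, making this a harder comparison.

H(A) = 2.3217 bits
H(B) = 2.3169 bits

The distribution closer to uniform has higher entropy.
Answer: A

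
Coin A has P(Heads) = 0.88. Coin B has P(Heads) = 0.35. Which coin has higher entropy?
B

For binary distributions, entropy is maximized at p=0.5 and decreases as p moves toward 0 or 1.

H(A) = H(0.88) = 0.5294 bits
H(B) = H(0.35) = 0.9341 bits

Distribution B (p=0.35) is closer to uniform (p=0.5), so it has higher entropy.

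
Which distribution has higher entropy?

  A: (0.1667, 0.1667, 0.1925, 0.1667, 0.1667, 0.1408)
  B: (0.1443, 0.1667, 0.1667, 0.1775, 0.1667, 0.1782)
B

Both distributions are close to uniform, making this a harder comparison.

H(A) = 2.5791 bits
H(B) = 2.5816 bits

The distribution closer to uniform has higher entropy.
Answer: B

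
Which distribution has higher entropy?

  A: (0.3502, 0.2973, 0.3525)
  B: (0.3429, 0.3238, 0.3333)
B

Both distributions are close to uniform, making this a harder comparison.

H(A) = 1.5807 bits
H(B) = 1.5846 bits

The distribution closer to uniform has higher entropy.
Answer: B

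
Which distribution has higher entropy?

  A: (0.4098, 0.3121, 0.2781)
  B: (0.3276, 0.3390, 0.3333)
B

Both distributions are close to uniform, making this a harder comparison.

H(A) = 1.5652 bits
H(B) = 1.5848 bits

The distribution closer to uniform has higher entropy.
Answer: B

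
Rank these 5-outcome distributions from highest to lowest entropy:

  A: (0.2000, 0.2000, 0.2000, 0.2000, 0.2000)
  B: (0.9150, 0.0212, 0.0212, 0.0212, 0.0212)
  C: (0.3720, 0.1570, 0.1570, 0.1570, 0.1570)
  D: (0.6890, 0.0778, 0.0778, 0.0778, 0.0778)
A > C > D > B

Key insight: Entropy is maximized by uniform distributions and minimized by concentrated distributions.

Entropies:
  H(A) = 2.3219 bits
  H(B) = 0.5896 bits
  H(C) = 2.2082 bits
  H(D) = 1.5163 bits

Ranking: A > C > D > B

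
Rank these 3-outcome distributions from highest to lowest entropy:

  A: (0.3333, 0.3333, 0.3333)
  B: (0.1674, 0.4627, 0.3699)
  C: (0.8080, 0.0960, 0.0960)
A > B > C

Key insight: Entropy is maximized by uniform distributions and minimized by concentrated distributions.

- Uniform distributions have maximum entropy log₂(3) = 1.5850 bits
- The more "peaked" or concentrated a distribution, the lower its entropy

Entropies:
  H(A) = 1.5850 bits
  H(B) = 1.4768 bits
  H(C) = 0.8976 bits

Ranking: A > B > C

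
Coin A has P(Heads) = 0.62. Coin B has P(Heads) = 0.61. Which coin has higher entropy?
B

For binary distributions, entropy is maximized at p=0.5 and decreases as p moves toward 0 or 1.

H(A) = H(0.62) = 0.9580 bits
H(B) = H(0.61) = 0.9648 bits

Distribution B (p=0.61) is closer to uniform (p=0.5), so it has higher entropy.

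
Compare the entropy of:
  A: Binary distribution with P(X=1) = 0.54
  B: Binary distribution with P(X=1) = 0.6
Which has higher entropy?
A

For binary distributions, entropy is maximized at p=0.5 and decreases as p moves toward 0 or 1.

H(A) = H(0.54) = 0.9954 bits
H(B) = H(0.6) = 0.9710 bits

Distribution A (p=0.54) is closer to uniform (p=0.5), so it has higher entropy.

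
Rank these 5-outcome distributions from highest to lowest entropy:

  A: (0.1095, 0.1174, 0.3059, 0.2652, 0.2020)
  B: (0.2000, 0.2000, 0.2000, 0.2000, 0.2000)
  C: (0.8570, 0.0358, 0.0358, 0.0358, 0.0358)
B > A > C

Key insight: Entropy is maximized by uniform distributions and minimized by concentrated distributions.

- Uniform distributions have maximum entropy log₂(5) = 2.3219 bits
- The more "peaked" or concentrated a distribution, the lower its entropy

Entropies:
  H(A) = 2.2089 bits
  H(B) = 2.3219 bits
  H(C) = 0.8780 bits

Ranking: B > A > C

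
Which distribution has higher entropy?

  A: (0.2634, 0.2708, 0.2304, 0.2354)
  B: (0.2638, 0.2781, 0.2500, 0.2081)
A

Both distributions are close to uniform, making this a harder comparison.

H(A) = 1.9965 bits
H(B) = 1.9919 bits

The distribution closer to uniform has higher entropy.
Answer: A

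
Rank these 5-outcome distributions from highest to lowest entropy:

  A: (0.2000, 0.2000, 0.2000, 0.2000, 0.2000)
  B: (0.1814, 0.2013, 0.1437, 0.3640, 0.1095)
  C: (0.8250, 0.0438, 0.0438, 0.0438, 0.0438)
A > B > C

Key insight: Entropy is maximized by uniform distributions and minimized by concentrated distributions.

- Uniform distributions have maximum entropy log₂(5) = 2.3219 bits
- The more "peaked" or concentrated a distribution, the lower its entropy

Entropies:
  H(A) = 2.3219 bits
  H(B) = 2.1947 bits
  H(C) = 1.0190 bits

Ranking: A > B > C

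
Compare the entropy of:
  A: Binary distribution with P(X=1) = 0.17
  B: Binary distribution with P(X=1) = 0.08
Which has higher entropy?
A

For binary distributions, entropy is maximized at p=0.5 and decreases as p moves toward 0 or 1.

H(A) = H(0.17) = 0.6577 bits
H(B) = H(0.08) = 0.4022 bits

Distribution A (p=0.17) is closer to uniform (p=0.5), so it has higher entropy.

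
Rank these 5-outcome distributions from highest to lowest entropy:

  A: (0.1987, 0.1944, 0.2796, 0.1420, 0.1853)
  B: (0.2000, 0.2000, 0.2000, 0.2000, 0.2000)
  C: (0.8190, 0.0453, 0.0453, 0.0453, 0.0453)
B > A > C

Key insight: Entropy is maximized by uniform distributions and minimized by concentrated distributions.

- Uniform distributions have maximum entropy log₂(5) = 2.3219 bits
- The more "peaked" or concentrated a distribution, the lower its entropy

Entropies:
  H(A) = 2.2872 bits
  H(B) = 2.3219 bits
  H(C) = 1.0443 bits

Ranking: B > A > C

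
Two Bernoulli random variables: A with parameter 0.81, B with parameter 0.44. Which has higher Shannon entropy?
B

For binary distributions, entropy is maximized at p=0.5 and decreases as p moves toward 0 or 1.

H(A) = H(0.81) = 0.7015 bits
H(B) = H(0.44) = 0.9896 bits

Distribution B (p=0.44) is closer to uniform (p=0.5), so it has higher entropy.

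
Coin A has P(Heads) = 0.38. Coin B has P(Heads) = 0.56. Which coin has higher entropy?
B

For binary distributions, entropy is maximized at p=0.5 and decreases as p moves toward 0 or 1.

H(A) = H(0.38) = 0.9580 bits
H(B) = H(0.56) = 0.9896 bits

Distribution B (p=0.56) is closer to uniform (p=0.5), so it has higher entropy.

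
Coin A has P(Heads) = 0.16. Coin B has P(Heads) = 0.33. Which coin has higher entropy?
B

For binary distributions, entropy is maximized at p=0.5 and decreases as p moves toward 0 or 1.

H(A) = H(0.16) = 0.6343 bits
H(B) = H(0.33) = 0.9149 bits

Distribution B (p=0.33) is closer to uniform (p=0.5), so it has higher entropy.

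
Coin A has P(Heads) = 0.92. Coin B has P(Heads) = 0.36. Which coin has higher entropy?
B

For binary distributions, entropy is maximized at p=0.5 and decreases as p moves toward 0 or 1.

H(A) = H(0.92) = 0.4022 bits
H(B) = H(0.36) = 0.9427 bits

Distribution B (p=0.36) is closer to uniform (p=0.5), so it has higher entropy.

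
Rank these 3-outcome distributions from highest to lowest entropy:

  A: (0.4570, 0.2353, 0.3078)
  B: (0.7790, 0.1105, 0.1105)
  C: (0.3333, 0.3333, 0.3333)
C > A > B

Key insight: Entropy is maximized by uniform distributions and minimized by concentrated distributions.

- Uniform distributions have maximum entropy log₂(3) = 1.5850 bits
- The more "peaked" or concentrated a distribution, the lower its entropy

Entropies:
  H(A) = 1.5307 bits
  H(B) = 0.9830 bits
  H(C) = 1.5850 bits

Ranking: C > A > B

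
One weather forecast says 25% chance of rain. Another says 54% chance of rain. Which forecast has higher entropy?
54% forecast

Treat each forecast as a Bernoulli distribution. Binary entropy is maximized at p=0.5 and falls off symmetrically toward 0 or 1. The 54% forecast is closer to 50%, so it is more uncertain. H(25%) ≈ 0.811 bits, H(54%) ≈ 0.995 bits.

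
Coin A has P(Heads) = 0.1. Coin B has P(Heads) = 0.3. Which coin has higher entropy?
B

For binary distributions, entropy is maximized at p=0.5 and decreases as p moves toward 0 or 1.

H(A) = H(0.1) = 0.4690 bits
H(B) = H(0.3) = 0.8813 bits

Distribution B (p=0.3) is closer to uniform (p=0.5), so it has higher entropy.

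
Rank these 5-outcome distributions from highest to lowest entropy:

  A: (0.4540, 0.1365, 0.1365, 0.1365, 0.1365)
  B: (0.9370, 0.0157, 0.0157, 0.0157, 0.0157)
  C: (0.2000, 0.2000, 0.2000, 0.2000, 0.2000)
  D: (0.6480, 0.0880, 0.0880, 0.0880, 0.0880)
C > A > D > B

Key insight: Entropy is maximized by uniform distributions and minimized by concentrated distributions.

Entropies:
  H(A) = 2.0859 bits
  H(B) = 0.4652 bits
  H(C) = 2.3219 bits
  H(D) = 1.6398 bits

Ranking: C > A > D > B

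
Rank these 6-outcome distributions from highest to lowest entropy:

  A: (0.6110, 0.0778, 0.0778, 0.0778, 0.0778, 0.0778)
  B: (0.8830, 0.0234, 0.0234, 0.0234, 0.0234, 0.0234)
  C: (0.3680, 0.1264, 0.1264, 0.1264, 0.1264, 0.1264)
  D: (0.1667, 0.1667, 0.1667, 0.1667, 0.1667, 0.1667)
D > C > A > B

Key insight: Entropy is maximized by uniform distributions and minimized by concentrated distributions.

Entropies:
  H(A) = 1.8674 bits
  H(B) = 0.7923 bits
  H(C) = 2.4166 bits
  H(D) = 2.5850 bits

Ranking: D > C > A > B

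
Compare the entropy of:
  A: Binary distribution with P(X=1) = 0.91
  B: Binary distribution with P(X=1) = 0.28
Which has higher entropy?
B

For binary distributions, entropy is maximized at p=0.5 and decreases as p moves toward 0 or 1.

H(A) = H(0.91) = 0.4365 bits
H(B) = H(0.28) = 0.8555 bits

Distribution B (p=0.28) is closer to uniform (p=0.5), so it has higher entropy.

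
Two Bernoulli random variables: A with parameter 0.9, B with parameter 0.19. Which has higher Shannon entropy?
B

For binary distributions, entropy is maximized at p=0.5 and decreases as p moves toward 0 or 1.

H(A) = H(0.9) = 0.4690 bits
H(B) = H(0.19) = 0.7015 bits

Distribution B (p=0.19) is closer to uniform (p=0.5), so it has higher entropy.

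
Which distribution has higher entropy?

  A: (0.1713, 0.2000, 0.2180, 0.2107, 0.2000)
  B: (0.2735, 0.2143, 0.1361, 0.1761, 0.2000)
A

Both distributions are close to uniform, making this a harder comparison.

H(A) = 2.3173 bits
H(B) = 2.2849 bits

The distribution closer to uniform has higher entropy.
Answer: A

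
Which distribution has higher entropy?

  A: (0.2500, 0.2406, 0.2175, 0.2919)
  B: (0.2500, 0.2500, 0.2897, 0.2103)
A

Both distributions are close to uniform, making this a harder comparison.

H(A) = 1.9917 bits
H(B) = 1.9909 bits

The distribution closer to uniform has higher entropy.
Answer: A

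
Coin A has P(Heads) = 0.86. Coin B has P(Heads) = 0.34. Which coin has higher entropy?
B

For binary distributions, entropy is maximized at p=0.5 and decreases as p moves toward 0 or 1.

H(A) = H(0.86) = 0.5842 bits
H(B) = H(0.34) = 0.9248 bits

Distribution B (p=0.34) is closer to uniform (p=0.5), so it has higher entropy.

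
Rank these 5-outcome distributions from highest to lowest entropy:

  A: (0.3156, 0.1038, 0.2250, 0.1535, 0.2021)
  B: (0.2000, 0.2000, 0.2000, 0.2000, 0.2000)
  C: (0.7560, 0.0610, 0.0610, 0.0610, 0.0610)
B > A > C

Key insight: Entropy is maximized by uniform distributions and minimized by concentrated distributions.

- Uniform distributions have maximum entropy log₂(5) = 2.3219 bits
- The more "peaked" or concentrated a distribution, the lower its entropy

Entropies:
  H(A) = 2.2298 bits
  H(B) = 2.3219 bits
  H(C) = 1.2896 bits

Ranking: B > A > C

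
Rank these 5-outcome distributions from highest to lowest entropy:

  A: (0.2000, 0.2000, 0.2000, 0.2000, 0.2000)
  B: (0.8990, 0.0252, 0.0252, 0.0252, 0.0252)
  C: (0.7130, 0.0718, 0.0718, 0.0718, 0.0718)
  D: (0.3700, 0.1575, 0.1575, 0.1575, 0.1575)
A > D > C > B

Key insight: Entropy is maximized by uniform distributions and minimized by concentrated distributions.

Entropies:
  H(A) = 2.3219 bits
  H(B) = 0.6742 bits
  H(C) = 1.4388 bits
  H(D) = 2.2107 bits

Ranking: A > D > C > B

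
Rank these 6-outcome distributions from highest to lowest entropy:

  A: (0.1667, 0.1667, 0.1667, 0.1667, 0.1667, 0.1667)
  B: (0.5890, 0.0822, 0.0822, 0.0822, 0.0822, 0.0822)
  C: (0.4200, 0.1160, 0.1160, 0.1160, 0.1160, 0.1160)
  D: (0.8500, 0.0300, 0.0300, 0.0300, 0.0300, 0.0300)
A > C > B > D

Key insight: Entropy is maximized by uniform distributions and minimized by concentrated distributions.

Entropies:
  H(A) = 2.5850 bits
  H(B) = 1.9313 bits
  H(C) = 2.3282 bits
  H(D) = 0.9581 bits

Ranking: A > C > B > D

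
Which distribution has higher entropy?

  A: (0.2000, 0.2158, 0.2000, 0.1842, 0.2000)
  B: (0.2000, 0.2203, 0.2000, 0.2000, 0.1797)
A

Both distributions are close to uniform, making this a harder comparison.

H(A) = 2.3201 bits
H(B) = 2.3190 bits

The distribution closer to uniform has higher entropy.
Answer: A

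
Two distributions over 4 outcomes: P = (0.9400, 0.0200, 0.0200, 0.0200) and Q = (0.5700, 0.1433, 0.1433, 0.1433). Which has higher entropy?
Q

P is highly concentrated on one outcome (94%), making it nearly deterministic. Q spreads its mass more evenly (max 57%). The more spread-out distribution has higher entropy: H(P) ≈ 0.423 bits, H(Q) ≈ 1.667 bits.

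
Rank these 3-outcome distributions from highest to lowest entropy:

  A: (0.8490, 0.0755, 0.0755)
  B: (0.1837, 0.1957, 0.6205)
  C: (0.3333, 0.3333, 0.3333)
C > B > A

Key insight: Entropy is maximized by uniform distributions and minimized by concentrated distributions.

- Uniform distributions have maximum entropy log₂(3) = 1.5850 bits
- The more "peaked" or concentrated a distribution, the lower its entropy

Entropies:
  H(A) = 0.7633 bits
  H(B) = 1.3369 bits
  H(C) = 1.5850 bits

Ranking: C > B > A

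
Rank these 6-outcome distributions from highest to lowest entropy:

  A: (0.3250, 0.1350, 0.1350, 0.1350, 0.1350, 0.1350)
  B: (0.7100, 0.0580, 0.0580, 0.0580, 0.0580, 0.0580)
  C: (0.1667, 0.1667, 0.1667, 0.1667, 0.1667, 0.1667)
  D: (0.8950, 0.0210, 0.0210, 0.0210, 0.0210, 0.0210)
C > A > B > D

Key insight: Entropy is maximized by uniform distributions and minimized by concentrated distributions.

Entropies:
  H(A) = 2.4770 bits
  H(B) = 1.5421 bits
  H(C) = 2.5850 bits
  H(D) = 0.7285 bits

Ranking: C > A > B > D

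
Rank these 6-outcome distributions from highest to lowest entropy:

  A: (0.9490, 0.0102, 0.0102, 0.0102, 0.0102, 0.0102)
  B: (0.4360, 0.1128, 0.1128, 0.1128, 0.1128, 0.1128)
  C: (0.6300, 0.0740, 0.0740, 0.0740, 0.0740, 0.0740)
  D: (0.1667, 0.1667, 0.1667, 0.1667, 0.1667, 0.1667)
D > B > C > A

Key insight: Entropy is maximized by uniform distributions and minimized by concentrated distributions.

Entropies:
  H(A) = 0.4090 bits
  H(B) = 2.2977 bits
  H(C) = 1.8098 bits
  H(D) = 2.5850 bits

Ranking: D > B > C > A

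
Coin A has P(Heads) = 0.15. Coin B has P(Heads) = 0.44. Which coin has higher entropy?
B

For binary distributions, entropy is maximized at p=0.5 and decreases as p moves toward 0 or 1.

H(A) = H(0.15) = 0.6098 bits
H(B) = H(0.44) = 0.9896 bits

Distribution B (p=0.44) is closer to uniform (p=0.5), so it has higher entropy.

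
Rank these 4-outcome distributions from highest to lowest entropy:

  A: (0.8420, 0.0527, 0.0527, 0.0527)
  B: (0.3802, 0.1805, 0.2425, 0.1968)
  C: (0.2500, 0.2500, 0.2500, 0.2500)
C > B > A

Key insight: Entropy is maximized by uniform distributions and minimized by concentrated distributions.

- Uniform distributions have maximum entropy log₂(4) = 2.0000 bits
- The more "peaked" or concentrated a distribution, the lower its entropy

Entropies:
  H(A) = 0.8799 bits
  H(B) = 1.9335 bits
  H(C) = 2.0000 bits

Ranking: C > B > A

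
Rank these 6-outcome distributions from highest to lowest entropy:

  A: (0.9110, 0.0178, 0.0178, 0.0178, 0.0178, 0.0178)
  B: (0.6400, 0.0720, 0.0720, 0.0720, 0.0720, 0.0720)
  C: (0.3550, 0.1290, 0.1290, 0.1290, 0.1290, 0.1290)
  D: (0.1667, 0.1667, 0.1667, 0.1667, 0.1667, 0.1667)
D > C > B > A

Key insight: Entropy is maximized by uniform distributions and minimized by concentrated distributions.

Entropies:
  H(A) = 0.6398 bits
  H(B) = 1.7786 bits
  H(C) = 2.4361 bits
  H(D) = 2.5850 bits

Ranking: D > C > B > A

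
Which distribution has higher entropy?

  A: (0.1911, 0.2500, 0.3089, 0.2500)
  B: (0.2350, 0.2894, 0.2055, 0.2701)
B

Both distributions are close to uniform, making this a harder comparison.

H(A) = 1.9798 bits
H(B) = 1.9879 bits

The distribution closer to uniform has higher entropy.
Answer: B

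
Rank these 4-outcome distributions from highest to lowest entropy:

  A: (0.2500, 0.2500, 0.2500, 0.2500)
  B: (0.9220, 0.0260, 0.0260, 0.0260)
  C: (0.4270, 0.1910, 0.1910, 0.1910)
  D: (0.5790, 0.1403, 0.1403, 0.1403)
A > C > D > B

Key insight: Entropy is maximized by uniform distributions and minimized by concentrated distributions.

Entropies:
  H(A) = 2.0000 bits
  H(B) = 0.5187 bits
  H(C) = 1.8928 bits
  H(D) = 1.6492 bits

Ranking: A > C > D > B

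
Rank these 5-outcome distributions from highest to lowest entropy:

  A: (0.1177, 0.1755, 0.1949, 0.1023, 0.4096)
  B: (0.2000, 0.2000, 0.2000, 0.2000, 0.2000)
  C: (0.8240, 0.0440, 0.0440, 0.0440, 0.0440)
B > A > C

Key insight: Entropy is maximized by uniform distributions and minimized by concentrated distributions.

- Uniform distributions have maximum entropy log₂(5) = 2.3219 bits
- The more "peaked" or concentrated a distribution, the lower its entropy

Entropies:
  H(A) = 2.1277 bits
  H(B) = 2.3219 bits
  H(C) = 1.0232 bits

Ranking: B > A > C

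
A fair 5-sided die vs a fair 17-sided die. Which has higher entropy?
17-sided die

Both are uniform distributions; for uniform over n outcomes, H = log₂(n). H(5-sided) = log₂(5) = 2.322 bits and H(17-sided) = log₂(17) = 4.087 bits. More outcomes in a uniform distribution means higher entropy.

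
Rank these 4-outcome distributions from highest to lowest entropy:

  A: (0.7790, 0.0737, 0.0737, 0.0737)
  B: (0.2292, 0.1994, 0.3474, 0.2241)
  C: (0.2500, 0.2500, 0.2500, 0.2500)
C > B > A

Key insight: Entropy is maximized by uniform distributions and minimized by concentrated distributions.

- Uniform distributions have maximum entropy log₂(4) = 2.0000 bits
- The more "peaked" or concentrated a distribution, the lower its entropy

Entropies:
  H(A) = 1.1123 bits
  H(B) = 1.9644 bits
  H(C) = 2.0000 bits

Ranking: C > B > A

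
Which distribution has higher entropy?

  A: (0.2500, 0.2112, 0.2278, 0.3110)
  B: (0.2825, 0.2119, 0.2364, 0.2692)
B

Both distributions are close to uniform, making this a harder comparison.

H(A) = 1.9840 bits
H(B) = 1.9911 bits

The distribution closer to uniform has higher entropy.
Answer: B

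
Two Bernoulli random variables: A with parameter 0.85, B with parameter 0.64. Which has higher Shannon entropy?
B

For binary distributions, entropy is maximized at p=0.5 and decreases as p moves toward 0 or 1.

H(A) = H(0.85) = 0.6098 bits
H(B) = H(0.64) = 0.9427 bits

Distribution B (p=0.64) is closer to uniform (p=0.5), so it has higher entropy.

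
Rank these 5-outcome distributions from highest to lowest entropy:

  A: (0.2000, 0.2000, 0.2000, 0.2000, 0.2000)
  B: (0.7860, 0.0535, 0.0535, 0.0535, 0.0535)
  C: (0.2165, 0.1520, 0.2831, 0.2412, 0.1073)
A > C > B

Key insight: Entropy is maximized by uniform distributions and minimized by concentrated distributions.

- Uniform distributions have maximum entropy log₂(5) = 2.3219 bits
- The more "peaked" or concentrated a distribution, the lower its entropy

Entropies:
  H(A) = 2.3219 bits
  H(B) = 1.1771 bits
  H(C) = 2.2468 bits

Ranking: A > C > B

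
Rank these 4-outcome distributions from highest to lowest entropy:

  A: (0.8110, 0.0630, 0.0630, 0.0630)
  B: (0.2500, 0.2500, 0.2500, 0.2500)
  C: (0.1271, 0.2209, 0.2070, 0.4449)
B > C > A

Key insight: Entropy is maximized by uniform distributions and minimized by concentrated distributions.

- Uniform distributions have maximum entropy log₂(4) = 2.0000 bits
- The more "peaked" or concentrated a distribution, the lower its entropy

Entropies:
  H(A) = 0.9989 bits
  H(B) = 2.0000 bits
  H(C) = 1.8498 bits

Ranking: B > C > A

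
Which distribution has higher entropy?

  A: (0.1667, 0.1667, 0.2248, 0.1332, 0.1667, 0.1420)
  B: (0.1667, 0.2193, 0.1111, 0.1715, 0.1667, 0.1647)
A

Both distributions are close to uniform, making this a harder comparison.

H(A) = 2.5638 bits
H(B) = 2.5588 bits

The distribution closer to uniform has higher entropy.
Answer: A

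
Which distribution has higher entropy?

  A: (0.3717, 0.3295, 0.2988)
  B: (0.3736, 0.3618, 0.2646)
A

Both distributions are close to uniform, making this a harder comparison.

H(A) = 1.5792 bits
H(B) = 1.5689 bits

The distribution closer to uniform has higher entropy.
Answer: A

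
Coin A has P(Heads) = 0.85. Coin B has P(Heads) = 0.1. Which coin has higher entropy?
A

For binary distributions, entropy is maximized at p=0.5 and decreases as p moves toward 0 or 1.

H(A) = H(0.85) = 0.6098 bits
H(B) = H(0.1) = 0.4690 bits

Distribution A (p=0.85) is closer to uniform (p=0.5), so it has higher entropy.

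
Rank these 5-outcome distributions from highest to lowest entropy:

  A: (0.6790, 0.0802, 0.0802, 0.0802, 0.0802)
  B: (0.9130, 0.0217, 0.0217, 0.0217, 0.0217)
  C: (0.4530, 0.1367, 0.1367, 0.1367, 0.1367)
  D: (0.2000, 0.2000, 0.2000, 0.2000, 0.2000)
D > C > A > B

Key insight: Entropy is maximized by uniform distributions and minimized by concentrated distributions.

Entropies:
  H(A) = 1.5475 bits
  H(B) = 0.6004 bits
  H(C) = 2.0876 bits
  H(D) = 2.3219 bits

Ranking: D > C > A > B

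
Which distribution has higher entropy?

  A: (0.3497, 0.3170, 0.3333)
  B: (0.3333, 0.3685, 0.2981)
A

Both distributions are close to uniform, making this a harder comparison.

H(A) = 1.5838 bits
H(B) = 1.5796 bits

The distribution closer to uniform has higher entropy.
Answer: A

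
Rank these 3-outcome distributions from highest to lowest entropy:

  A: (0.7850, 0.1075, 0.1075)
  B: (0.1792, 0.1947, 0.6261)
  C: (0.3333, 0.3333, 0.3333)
C > B > A

Key insight: Entropy is maximized by uniform distributions and minimized by concentrated distributions.

- Uniform distributions have maximum entropy log₂(3) = 1.5850 bits
- The more "peaked" or concentrated a distribution, the lower its entropy

Entropies:
  H(A) = 0.9659 bits
  H(B) = 1.3270 bits
  H(C) = 1.5850 bits

Ranking: C > B > A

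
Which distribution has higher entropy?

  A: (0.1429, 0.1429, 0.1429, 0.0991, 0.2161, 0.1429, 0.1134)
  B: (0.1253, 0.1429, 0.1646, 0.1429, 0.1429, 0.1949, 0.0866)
B

Both distributions are close to uniform, making this a harder comparison.

H(A) = 2.7684 bits
H(B) = 2.7726 bits

The distribution closer to uniform has higher entropy.
Answer: B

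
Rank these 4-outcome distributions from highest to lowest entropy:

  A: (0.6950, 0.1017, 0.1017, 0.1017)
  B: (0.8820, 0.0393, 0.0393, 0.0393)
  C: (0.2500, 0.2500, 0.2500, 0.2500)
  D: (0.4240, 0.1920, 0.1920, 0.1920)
C > D > A > B

Key insight: Entropy is maximized by uniform distributions and minimized by concentrated distributions.

Entropies:
  H(A) = 1.3707 bits
  H(B) = 0.7106 bits
  H(C) = 2.0000 bits
  H(D) = 1.8962 bits

Ranking: C > D > A > B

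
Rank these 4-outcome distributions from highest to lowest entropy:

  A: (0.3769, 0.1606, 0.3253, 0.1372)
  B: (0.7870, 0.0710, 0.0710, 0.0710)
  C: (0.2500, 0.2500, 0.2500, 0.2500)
C > A > B

Key insight: Entropy is maximized by uniform distributions and minimized by concentrated distributions.

- Uniform distributions have maximum entropy log₂(4) = 2.0000 bits
- The more "peaked" or concentrated a distribution, the lower its entropy

Entropies:
  H(A) = 1.8746 bits
  H(B) = 1.0848 bits
  H(C) = 2.0000 bits

Ranking: C > A > B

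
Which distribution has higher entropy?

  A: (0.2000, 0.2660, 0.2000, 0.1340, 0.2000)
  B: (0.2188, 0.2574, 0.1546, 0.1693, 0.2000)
B

Both distributions are close to uniform, making this a harder comparison.

H(A) = 2.2899 bits
H(B) = 2.2982 bits

The distribution closer to uniform has higher entropy.
Answer: B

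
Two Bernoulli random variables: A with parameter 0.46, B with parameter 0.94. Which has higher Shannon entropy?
A

For binary distributions, entropy is maximized at p=0.5 and decreases as p moves toward 0 or 1.

H(A) = H(0.46) = 0.9954 bits
H(B) = H(0.94) = 0.3274 bits

Distribution A (p=0.46) is closer to uniform (p=0.5), so it has higher entropy.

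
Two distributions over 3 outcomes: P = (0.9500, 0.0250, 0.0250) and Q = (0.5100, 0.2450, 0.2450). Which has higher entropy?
Q

P is highly concentrated on one outcome (95%), making it nearly deterministic. Q spreads its mass more evenly (max 51%). The more spread-out distribution has higher entropy: H(P) ≈ 0.336 bits, H(Q) ≈ 1.490 bits.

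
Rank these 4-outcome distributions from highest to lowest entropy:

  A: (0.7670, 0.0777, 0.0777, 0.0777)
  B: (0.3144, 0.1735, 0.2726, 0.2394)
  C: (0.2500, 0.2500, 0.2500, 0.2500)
C > B > A

Key insight: Entropy is maximized by uniform distributions and minimized by concentrated distributions.

- Uniform distributions have maximum entropy log₂(4) = 2.0000 bits
- The more "peaked" or concentrated a distribution, the lower its entropy

Entropies:
  H(A) = 1.1525 bits
  H(B) = 1.9683 bits
  H(C) = 2.0000 bits

Ranking: C > B > A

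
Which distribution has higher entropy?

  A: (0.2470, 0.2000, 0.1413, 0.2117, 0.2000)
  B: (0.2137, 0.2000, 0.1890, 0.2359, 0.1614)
B

Both distributions are close to uniform, making this a harder comparison.

H(A) = 2.3002 bits
H(B) = 2.3107 bits

The distribution closer to uniform has higher entropy.
Answer: B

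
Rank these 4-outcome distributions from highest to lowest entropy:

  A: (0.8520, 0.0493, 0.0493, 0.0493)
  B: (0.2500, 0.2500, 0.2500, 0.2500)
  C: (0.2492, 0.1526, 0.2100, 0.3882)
B > C > A

Key insight: Entropy is maximized by uniform distributions and minimized by concentrated distributions.

- Uniform distributions have maximum entropy log₂(4) = 2.0000 bits
- The more "peaked" or concentrated a distribution, the lower its entropy

Entropies:
  H(A) = 0.8394 bits
  H(B) = 2.0000 bits
  H(C) = 1.9162 bits

Ranking: B > C > A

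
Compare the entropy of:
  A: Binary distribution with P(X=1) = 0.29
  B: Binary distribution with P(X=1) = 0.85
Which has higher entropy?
A

For binary distributions, entropy is maximized at p=0.5 and decreases as p moves toward 0 or 1.

H(A) = H(0.29) = 0.8687 bits
H(B) = H(0.85) = 0.6098 bits

Distribution A (p=0.29) is closer to uniform (p=0.5), so it has higher entropy.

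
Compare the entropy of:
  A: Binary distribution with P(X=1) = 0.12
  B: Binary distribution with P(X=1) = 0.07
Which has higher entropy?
A

For binary distributions, entropy is maximized at p=0.5 and decreases as p moves toward 0 or 1.

H(A) = H(0.12) = 0.5294 bits
H(B) = H(0.07) = 0.3659 bits

Distribution A (p=0.12) is closer to uniform (p=0.5), so it has higher entropy.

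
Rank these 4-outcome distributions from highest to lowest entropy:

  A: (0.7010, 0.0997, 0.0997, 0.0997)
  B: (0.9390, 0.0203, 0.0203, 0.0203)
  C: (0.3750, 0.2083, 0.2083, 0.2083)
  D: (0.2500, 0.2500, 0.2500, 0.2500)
D > C > A > B

Key insight: Entropy is maximized by uniform distributions and minimized by concentrated distributions.

Entropies:
  H(A) = 1.3540 bits
  H(B) = 0.4281 bits
  H(C) = 1.9450 bits
  H(D) = 2.0000 bits

Ranking: D > C > A > B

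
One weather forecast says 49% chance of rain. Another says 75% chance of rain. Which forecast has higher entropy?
49% forecast

Treat each forecast as a Bernoulli distribution. Binary entropy is maximized at p=0.5 and falls off symmetrically toward 0 or 1. The 49% forecast is closer to 50%, so it is more uncertain. H(49%) ≈ 1.000 bits, H(75%) ≈ 0.811 bits.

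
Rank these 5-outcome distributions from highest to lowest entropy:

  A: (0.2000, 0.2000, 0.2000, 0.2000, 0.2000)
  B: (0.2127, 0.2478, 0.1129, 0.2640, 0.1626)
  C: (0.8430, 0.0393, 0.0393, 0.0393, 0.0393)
A > B > C

Key insight: Entropy is maximized by uniform distributions and minimized by concentrated distributions.

- Uniform distributions have maximum entropy log₂(5) = 2.3219 bits
- The more "peaked" or concentrated a distribution, the lower its entropy

Entropies:
  H(A) = 2.3219 bits
  H(B) = 2.2624 bits
  H(C) = 0.9411 bits

Ranking: A > B > C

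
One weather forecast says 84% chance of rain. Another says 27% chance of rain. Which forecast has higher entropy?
27% forecast

Treat each forecast as a Bernoulli distribution. Binary entropy is maximized at p=0.5 and falls off symmetrically toward 0 or 1. The 27% forecast is closer to 50%, so it is more uncertain. H(84%) ≈ 0.634 bits, H(27%) ≈ 0.841 bits.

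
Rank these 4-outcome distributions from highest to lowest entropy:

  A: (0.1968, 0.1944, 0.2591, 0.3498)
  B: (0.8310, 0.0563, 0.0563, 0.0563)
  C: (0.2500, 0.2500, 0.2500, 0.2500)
C > A > B

Key insight: Entropy is maximized by uniform distributions and minimized by concentrated distributions.

- Uniform distributions have maximum entropy log₂(4) = 2.0000 bits
- The more "peaked" or concentrated a distribution, the lower its entropy

Entropies:
  H(A) = 1.9557 bits
  H(B) = 0.9233 bits
  H(C) = 2.0000 bits

Ranking: C > A > B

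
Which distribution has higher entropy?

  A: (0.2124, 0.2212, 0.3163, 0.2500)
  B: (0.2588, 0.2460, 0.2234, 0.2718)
B

Both distributions are close to uniform, making this a harder comparison.

H(A) = 1.9815 bits
H(B) = 1.9963 bits

The distribution closer to uniform has higher entropy.
Answer: B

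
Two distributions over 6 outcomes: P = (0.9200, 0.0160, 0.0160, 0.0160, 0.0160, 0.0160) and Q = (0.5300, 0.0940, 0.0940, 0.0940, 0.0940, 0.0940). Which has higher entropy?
Q

P is highly concentrated on one outcome (92%), making it nearly deterministic. Q spreads its mass more evenly (max 53%). The more spread-out distribution has higher entropy: H(P) ≈ 0.588 bits, H(Q) ≈ 2.089 bits.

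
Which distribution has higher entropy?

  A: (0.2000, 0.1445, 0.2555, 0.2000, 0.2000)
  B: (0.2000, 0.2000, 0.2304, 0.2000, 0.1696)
B

Both distributions are close to uniform, making this a harder comparison.

H(A) = 2.2994 bits
H(B) = 2.3153 bits

The distribution closer to uniform has higher entropy.
Answer: B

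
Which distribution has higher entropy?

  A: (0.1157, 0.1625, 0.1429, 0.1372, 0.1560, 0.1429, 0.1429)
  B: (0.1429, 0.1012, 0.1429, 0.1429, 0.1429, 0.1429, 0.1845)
A

Both distributions are close to uniform, making this a harder comparison.

H(A) = 2.8005 bits
H(B) = 2.7896 bits

The distribution closer to uniform has higher entropy.
Answer: A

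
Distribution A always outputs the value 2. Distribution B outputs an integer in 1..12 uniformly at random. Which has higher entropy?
B

A is deterministic, so H(A) = 0. B is uniform over 12 outcomes, so H(B) = log₂(12) = 3.585 bits. Any distribution with genuine randomness has higher entropy than a deterministic one.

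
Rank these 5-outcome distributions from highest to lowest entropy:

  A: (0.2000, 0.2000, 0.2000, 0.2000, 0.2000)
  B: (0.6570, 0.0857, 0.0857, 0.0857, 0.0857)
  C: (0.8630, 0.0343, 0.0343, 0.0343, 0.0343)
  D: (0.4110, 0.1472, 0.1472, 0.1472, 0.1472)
A > D > B > C

Key insight: Entropy is maximized by uniform distributions and minimized by concentrated distributions.

Entropies:
  H(A) = 2.3219 bits
  H(B) = 1.6137 bits
  H(C) = 0.8503 bits
  H(D) = 2.1550 bits

Ranking: A > D > B > C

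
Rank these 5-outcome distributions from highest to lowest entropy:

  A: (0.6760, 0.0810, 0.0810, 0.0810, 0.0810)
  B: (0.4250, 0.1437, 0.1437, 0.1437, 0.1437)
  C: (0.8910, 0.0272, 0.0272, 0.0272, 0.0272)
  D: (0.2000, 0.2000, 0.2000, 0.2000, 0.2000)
D > B > A > C

Key insight: Entropy is maximized by uniform distributions and minimized by concentrated distributions.

Entropies:
  H(A) = 1.5567 bits
  H(B) = 2.1337 bits
  H(C) = 0.7149 bits
  H(D) = 2.3219 bits

Ranking: D > B > A > C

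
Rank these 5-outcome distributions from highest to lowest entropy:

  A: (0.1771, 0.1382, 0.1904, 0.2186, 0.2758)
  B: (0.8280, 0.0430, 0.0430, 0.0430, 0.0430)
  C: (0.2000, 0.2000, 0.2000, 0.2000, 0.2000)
C > A > B

Key insight: Entropy is maximized by uniform distributions and minimized by concentrated distributions.

- Uniform distributions have maximum entropy log₂(5) = 2.3219 bits
- The more "peaked" or concentrated a distribution, the lower its entropy

Entropies:
  H(A) = 2.2844 bits
  H(B) = 1.0063 bits
  H(C) = 2.3219 bits

Ranking: C > A > B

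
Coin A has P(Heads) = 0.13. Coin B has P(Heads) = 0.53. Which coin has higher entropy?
B

For binary distributions, entropy is maximized at p=0.5 and decreases as p moves toward 0 or 1.

H(A) = H(0.13) = 0.5574 bits
H(B) = H(0.53) = 0.9974 bits

Distribution B (p=0.53) is closer to uniform (p=0.5), so it has higher entropy.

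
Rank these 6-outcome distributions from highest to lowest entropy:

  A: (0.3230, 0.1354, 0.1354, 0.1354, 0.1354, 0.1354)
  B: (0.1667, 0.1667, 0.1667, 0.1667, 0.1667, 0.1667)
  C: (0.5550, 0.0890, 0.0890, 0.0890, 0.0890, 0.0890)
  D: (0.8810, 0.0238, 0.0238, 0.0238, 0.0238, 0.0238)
B > A > C > D

Key insight: Entropy is maximized by uniform distributions and minimized by concentrated distributions.

Entropies:
  H(A) = 2.4796 bits
  H(B) = 2.5850 bits
  H(C) = 2.0245 bits
  H(D) = 0.8028 bits

Ranking: B > A > C > D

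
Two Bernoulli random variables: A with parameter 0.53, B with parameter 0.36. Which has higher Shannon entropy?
A

For binary distributions, entropy is maximized at p=0.5 and decreases as p moves toward 0 or 1.

H(A) = H(0.53) = 0.9974 bits
H(B) = H(0.36) = 0.9427 bits

Distribution A (p=0.53) is closer to uniform (p=0.5), so it has higher entropy.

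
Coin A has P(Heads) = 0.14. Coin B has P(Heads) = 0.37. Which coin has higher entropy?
B

For binary distributions, entropy is maximized at p=0.5 and decreases as p moves toward 0 or 1.

H(A) = H(0.14) = 0.5842 bits
H(B) = H(0.37) = 0.9507 bits

Distribution B (p=0.37) is closer to uniform (p=0.5), so it has higher entropy.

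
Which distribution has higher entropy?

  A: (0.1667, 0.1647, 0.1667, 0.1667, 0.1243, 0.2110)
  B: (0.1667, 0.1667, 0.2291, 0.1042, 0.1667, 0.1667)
A

Both distributions are close to uniform, making this a harder comparison.

H(A) = 2.5686 bits
H(B) = 2.5504 bits

The distribution closer to uniform has higher entropy.
Answer: A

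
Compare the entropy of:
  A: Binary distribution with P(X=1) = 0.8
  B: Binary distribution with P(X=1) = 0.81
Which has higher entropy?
A

For binary distributions, entropy is maximized at p=0.5 and decreases as p moves toward 0 or 1.

H(A) = H(0.8) = 0.7219 bits
H(B) = H(0.81) = 0.7015 bits

Distribution A (p=0.8) is closer to uniform (p=0.5), so it has higher entropy.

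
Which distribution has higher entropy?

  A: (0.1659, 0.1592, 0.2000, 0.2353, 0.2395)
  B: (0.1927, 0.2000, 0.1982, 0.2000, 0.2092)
B

Both distributions are close to uniform, making this a harder comparison.

H(A) = 2.3015 bits
H(B) = 2.3214 bits

The distribution closer to uniform has higher entropy.
Answer: B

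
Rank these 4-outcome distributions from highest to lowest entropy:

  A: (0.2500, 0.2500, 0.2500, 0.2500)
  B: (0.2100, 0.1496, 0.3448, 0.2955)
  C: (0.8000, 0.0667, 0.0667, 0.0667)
A > B > C

Key insight: Entropy is maximized by uniform distributions and minimized by concentrated distributions.

- Uniform distributions have maximum entropy log₂(4) = 2.0000 bits
- The more "peaked" or concentrated a distribution, the lower its entropy

Entropies:
  H(A) = 2.0000 bits
  H(B) = 1.9323 bits
  H(C) = 1.0389 bits

Ranking: A > B > C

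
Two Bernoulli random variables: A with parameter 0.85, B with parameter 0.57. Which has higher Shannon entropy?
B

For binary distributions, entropy is maximized at p=0.5 and decreases as p moves toward 0 or 1.

H(A) = H(0.85) = 0.6098 bits
H(B) = H(0.57) = 0.9858 bits

Distribution B (p=0.57) is closer to uniform (p=0.5), so it has higher entropy.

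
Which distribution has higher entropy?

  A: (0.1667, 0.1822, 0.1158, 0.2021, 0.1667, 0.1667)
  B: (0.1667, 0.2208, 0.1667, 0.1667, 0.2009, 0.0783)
A

Both distributions are close to uniform, making this a harder comparison.

H(A) = 2.5663 bits
H(B) = 2.5266 bits

The distribution closer to uniform has higher entropy.
Answer: A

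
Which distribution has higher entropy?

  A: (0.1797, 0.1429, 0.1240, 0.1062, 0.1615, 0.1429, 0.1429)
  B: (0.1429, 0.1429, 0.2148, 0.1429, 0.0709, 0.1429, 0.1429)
A

Both distributions are close to uniform, making this a harder comparison.

H(A) = 2.7900 bits
H(B) = 2.7526 bits

The distribution closer to uniform has higher entropy.
Answer: A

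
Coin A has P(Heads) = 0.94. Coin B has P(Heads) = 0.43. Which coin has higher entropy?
B

For binary distributions, entropy is maximized at p=0.5 and decreases as p moves toward 0 or 1.

H(A) = H(0.94) = 0.3274 bits
H(B) = H(0.43) = 0.9858 bits

Distribution B (p=0.43) is closer to uniform (p=0.5), so it has higher entropy.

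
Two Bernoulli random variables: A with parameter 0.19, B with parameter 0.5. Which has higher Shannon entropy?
B

For binary distributions, entropy is maximized at p=0.5 and decreases as p moves toward 0 or 1.

H(A) = H(0.19) = 0.7015 bits
H(B) = H(0.5) = 1.0000 bits

Distribution B (p=0.5) is closer to uniform (p=0.5), so it has higher entropy.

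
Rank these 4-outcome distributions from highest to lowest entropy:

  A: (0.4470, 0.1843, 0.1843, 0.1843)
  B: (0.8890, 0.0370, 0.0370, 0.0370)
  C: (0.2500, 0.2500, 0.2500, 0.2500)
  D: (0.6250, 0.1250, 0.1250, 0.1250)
C > A > D > B

Key insight: Entropy is maximized by uniform distributions and minimized by concentrated distributions.

Entropies:
  H(A) = 1.8684 bits
  H(B) = 0.6789 bits
  H(C) = 2.0000 bits
  H(D) = 1.5488 bits

Ranking: C > A > D > B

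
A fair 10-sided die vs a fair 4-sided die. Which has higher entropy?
10-sided die

Both are uniform distributions; for uniform over n outcomes, H = log₂(n). H(10-sided) = log₂(10) = 3.322 bits and H(4-sided) = log₂(4) = 2.000 bits. More outcomes in a uniform distribution means higher entropy.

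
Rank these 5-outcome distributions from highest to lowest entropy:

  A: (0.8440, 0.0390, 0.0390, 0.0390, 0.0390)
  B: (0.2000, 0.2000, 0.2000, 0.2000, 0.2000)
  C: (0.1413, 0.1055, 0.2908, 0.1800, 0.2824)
B > C > A

Key insight: Entropy is maximized by uniform distributions and minimized by concentrated distributions.

- Uniform distributions have maximum entropy log₂(5) = 2.3219 bits
- The more "peaked" or concentrated a distribution, the lower its entropy

Entropies:
  H(A) = 0.9367 bits
  H(B) = 2.3219 bits
  H(C) = 2.2198 bits

Ranking: B > C > A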